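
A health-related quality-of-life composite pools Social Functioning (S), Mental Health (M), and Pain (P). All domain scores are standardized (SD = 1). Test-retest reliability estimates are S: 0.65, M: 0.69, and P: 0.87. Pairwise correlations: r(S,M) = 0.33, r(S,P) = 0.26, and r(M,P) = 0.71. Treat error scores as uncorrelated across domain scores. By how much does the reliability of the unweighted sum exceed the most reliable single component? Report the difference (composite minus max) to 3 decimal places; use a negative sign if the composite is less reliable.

Var(sum) = 3 + 2.6 = 5.6; true-score variance = 2.21 + 2.6 = 4.81; composite reliability = 0.8589.
Max component reliability = 0.8700.
Difference = 0.8589 − 0.8700 = -0.011.

-0.011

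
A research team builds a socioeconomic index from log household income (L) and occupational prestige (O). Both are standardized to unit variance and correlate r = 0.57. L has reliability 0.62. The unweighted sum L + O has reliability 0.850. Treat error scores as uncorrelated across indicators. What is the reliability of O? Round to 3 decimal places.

0.909

Var(L+O) = 2 + 2·0.57 = 3.140.
True-score variance = ρ_L + ρ_O + 2·0.57, so 0.850 = (0.62 + ρ_O + 1.14) / 3.140.
ρ_O = 0.850·3.140 − 0.62 − 1.14 = 0.909.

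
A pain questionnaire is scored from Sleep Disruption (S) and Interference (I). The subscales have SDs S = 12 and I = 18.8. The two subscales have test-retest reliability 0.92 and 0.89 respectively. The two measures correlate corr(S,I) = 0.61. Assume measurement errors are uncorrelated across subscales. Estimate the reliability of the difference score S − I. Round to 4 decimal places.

Var(S−I) = 12² + 18.8² − 2·12·18.8·0.61 = 497.44 − 275.232 = 222.208.
Because errors are independent across components, Cov(Tᵢ,Tⱼ) = Cov(Xᵢ,Xⱼ); the off-diagonal part of the true-score variance is the same as above.
True-score variance = [12²·0.92 + 18.8²·0.89] − 275.232 = 447.042 − 275.232 = 171.81.
Reliability = 171.81 / 222.208 = 0.7732.

0.7732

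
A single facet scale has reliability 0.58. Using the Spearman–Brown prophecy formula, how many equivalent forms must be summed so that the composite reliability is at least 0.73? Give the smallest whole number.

k ≥ ρ*(1−ρ₁)/(ρ₁(1−ρ*)) = 0.73·0.42 / (0.58·0.27) = 1.958.
Smallest integer k = 2.

2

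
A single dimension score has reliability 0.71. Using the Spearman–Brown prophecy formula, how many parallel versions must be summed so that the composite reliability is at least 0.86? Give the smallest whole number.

3

k ≥ ρ*(1−ρ₁)/(ρ₁(1−ρ*)) = 0.86·0.29 / (0.71·0.14) = 2.509.
Smallest integer k = 3.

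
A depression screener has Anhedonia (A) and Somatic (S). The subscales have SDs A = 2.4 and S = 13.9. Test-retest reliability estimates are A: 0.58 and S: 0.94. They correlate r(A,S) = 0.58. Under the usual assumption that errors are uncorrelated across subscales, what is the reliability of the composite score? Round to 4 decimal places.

0.9410

Var(A+S) = 2.4² + 13.9² + 2·[2.4·13.9·0.58] = 198.97 + 38.6976 = 237.668.
With uncorrelated errors the cross-covariances are all true-score covariance, so they carry over unchanged; only the diagonal terms shrink to ρᵢσᵢ².
True-score variance = [2.4²·0.58 + 13.9²·0.94] + 38.6976 = 184.958 + 38.6976 = 223.656.
Reliability = 223.656 / 237.668 = 0.9410.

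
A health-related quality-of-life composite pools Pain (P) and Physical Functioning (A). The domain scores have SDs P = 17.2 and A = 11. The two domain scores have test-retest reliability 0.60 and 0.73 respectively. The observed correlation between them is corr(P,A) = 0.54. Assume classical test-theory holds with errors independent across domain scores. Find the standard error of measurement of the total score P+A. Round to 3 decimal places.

Var(total) = 416.84 + 204.336 = 621.176.
True-score variance = 265.834 + 204.336 = 470.17, so reliability = 0.7569.
Error variance = 621.176 − 470.17 = 151.006; SEM = √151.006 = 12.288.

12.288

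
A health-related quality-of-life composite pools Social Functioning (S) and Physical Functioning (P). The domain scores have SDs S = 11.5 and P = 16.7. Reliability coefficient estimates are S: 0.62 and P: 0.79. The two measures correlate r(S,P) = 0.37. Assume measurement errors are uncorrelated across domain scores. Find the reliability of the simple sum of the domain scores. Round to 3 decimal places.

Var(S+P) = 11.5² + 16.7² + 2·[11.5·16.7·0.37] = 411.14 + 142.117 = 553.257.
Under uncorrelated errors the observed covariances equal the true-score covariances, so only the own-variance terms attenuate.
True-score variance = [11.5²·0.62 + 16.7²·0.79] + 142.117 = 302.318 + 142.117 = 444.435.
Reliability = 444.435 / 553.257 = 0.803.

0.803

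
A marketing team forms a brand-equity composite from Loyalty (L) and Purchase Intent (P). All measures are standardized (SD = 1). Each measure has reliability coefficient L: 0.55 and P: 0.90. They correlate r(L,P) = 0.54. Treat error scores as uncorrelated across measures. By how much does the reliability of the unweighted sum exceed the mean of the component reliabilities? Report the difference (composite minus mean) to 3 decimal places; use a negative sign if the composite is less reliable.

0.096

Var(sum) = 2 + 1.08 = 3.08; true-score variance = 1.45 + 1.08 = 2.53; composite reliability = 0.8214.
Mean component reliability = 0.7250.
Difference = 0.8214 − 0.7250 = 0.096.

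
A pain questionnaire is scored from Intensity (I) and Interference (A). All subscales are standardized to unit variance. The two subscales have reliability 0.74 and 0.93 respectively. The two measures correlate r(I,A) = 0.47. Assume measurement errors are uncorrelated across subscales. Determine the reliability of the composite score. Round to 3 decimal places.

0.888

Var(I+A) = 2 + 2·[0.47] = 2 + 0.94 = 2.94.
Under uncorrelated errors the observed covariances equal the true-score covariances, so only the own-variance terms attenuate.
True-score variance = [0.74 + 0.93] + 0.94 = 1.67 + 0.94 = 2.61.
Reliability = 2.61 / 2.94 = 0.888.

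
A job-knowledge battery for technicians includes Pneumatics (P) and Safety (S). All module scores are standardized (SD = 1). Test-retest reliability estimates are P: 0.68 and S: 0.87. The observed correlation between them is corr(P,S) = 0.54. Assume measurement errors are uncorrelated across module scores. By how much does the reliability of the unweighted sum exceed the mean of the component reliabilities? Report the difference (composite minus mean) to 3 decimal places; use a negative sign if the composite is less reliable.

0.079

Var(sum) = 2 + 1.08 = 3.08; true-score variance = 1.55 + 1.08 = 2.63; composite reliability = 0.8539.
Mean component reliability = 0.7750.
Difference = 0.8539 − 0.7750 = 0.079.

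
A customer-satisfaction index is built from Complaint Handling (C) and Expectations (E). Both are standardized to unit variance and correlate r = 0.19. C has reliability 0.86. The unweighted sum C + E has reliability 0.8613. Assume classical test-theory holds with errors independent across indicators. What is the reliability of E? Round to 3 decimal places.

Var(C+E) = 2 + 2·0.19 = 2.380.
True-score variance = ρ_C + ρ_E + 2·0.19, so 0.8613 = (0.86 + ρ_E + 0.38) / 2.380.
ρ_E = 0.8613·2.380 − 0.86 − 0.38 = 0.810.

0.810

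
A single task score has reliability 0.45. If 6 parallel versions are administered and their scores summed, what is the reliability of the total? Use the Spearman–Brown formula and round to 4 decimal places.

0.8308

ρ_k = kρ / (1 + (k−1)ρ) = 6·0.45 / (1 + 5·0.45) = 2.700 / 3.250 = 0.8308.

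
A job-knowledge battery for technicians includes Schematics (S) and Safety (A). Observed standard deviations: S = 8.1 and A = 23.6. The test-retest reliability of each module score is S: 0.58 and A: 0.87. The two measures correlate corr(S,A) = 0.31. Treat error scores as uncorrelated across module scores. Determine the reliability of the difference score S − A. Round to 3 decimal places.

Var(S−A) = 8.1² + 23.6² − 2·8.1·23.6·0.31 = 622.57 − 118.519 = 504.051.
Under uncorrelated errors the observed covariances equal the true-score covariances, so only the own-variance terms attenuate.
True-score variance = [8.1²·0.58 + 23.6²·0.87] − 118.519 = 522.609 − 118.519 = 404.09.
Reliability = 404.09 / 504.051 = 0.802.

0.802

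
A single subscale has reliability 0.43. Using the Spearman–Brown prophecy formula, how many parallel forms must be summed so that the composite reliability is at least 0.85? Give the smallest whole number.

8

k ≥ ρ*(1−ρ₁)/(ρ₁(1−ρ*)) = 0.85·0.57 / (0.43·0.15) = 7.512.
Smallest integer k = 8.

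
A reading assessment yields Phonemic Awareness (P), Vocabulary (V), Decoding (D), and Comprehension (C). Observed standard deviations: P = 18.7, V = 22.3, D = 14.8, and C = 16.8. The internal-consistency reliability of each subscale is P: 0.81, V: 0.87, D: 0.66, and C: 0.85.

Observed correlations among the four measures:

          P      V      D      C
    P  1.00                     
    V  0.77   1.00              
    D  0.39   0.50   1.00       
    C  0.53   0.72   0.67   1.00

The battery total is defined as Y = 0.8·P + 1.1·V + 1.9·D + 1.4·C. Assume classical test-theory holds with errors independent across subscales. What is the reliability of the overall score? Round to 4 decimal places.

0.9191

Var(Y) = 0.8²·18.7² + 1.1²·22.3² + 1.9²·14.8² + 1.4²·16.8² + 2·[0.88·18.7·22.3·0.77 + 1.52·18.7·14.8·0.39 + 1.12·18.7·16.8·0.53 + 2.09·22.3·14.8·0.50 + 1.54·22.3·16.8·0.72 + 2.66·14.8·16.8·0.67] = 2169.45 + 3673.07 = 5842.51.
Because errors are independent across components, Cov(Tᵢ,Tⱼ) = Cov(Xᵢ,Xⱼ); the off-diagonal part of the true-score variance is the same as above.
True-score variance = [0.8²·18.7²·0.81 + 1.1²·22.3²·0.87 + 1.9²·14.8²·0.66 + 1.4²·16.8²·0.85] + 3673.07 = 1696.87 + 3673.07 = 5369.94.
Reliability = 5369.94 / 5842.51 = 0.9191.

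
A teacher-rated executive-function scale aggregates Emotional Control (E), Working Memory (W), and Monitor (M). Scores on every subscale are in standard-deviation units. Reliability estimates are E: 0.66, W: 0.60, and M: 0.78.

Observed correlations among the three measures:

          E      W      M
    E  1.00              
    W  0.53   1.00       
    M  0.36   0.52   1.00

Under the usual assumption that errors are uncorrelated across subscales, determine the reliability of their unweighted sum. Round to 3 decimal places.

Var(E+W+M) = 3 + 2·[0.53 + 0.36 + 0.52] = 3 + 2.82 = 5.82.
Under uncorrelated errors the observed covariances equal the true-score covariances, so only the own-variance terms attenuate.
True-score variance = [0.66 + 0.60 + 0.78] + 2.82 = 2.04 + 2.82 = 4.86.
Reliability = 4.86 / 5.82 = 0.835.

0.835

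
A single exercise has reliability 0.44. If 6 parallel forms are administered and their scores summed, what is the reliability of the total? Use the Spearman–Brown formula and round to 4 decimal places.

ρ_k = kρ / (1 + (k−1)ρ) = 6·0.44 / (1 + 5·0.44) = 2.640 / 3.200 = 0.8250.

0.8250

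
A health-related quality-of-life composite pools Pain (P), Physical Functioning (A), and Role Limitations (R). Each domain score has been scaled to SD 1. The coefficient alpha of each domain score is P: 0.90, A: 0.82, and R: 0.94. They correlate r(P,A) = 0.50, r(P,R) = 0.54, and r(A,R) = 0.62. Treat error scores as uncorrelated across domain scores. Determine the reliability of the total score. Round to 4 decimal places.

Var(P+A+R) = 3 + 2·[0.50 + 0.54 + 0.62] = 3 + 3.32 = 6.32.
With uncorrelated errors the cross-covariances are all true-score covariance, so they carry over unchanged; only the diagonal terms shrink to ρᵢσᵢ².
True-score variance = [0.90 + 0.82 + 0.94] + 3.32 = 2.66 + 3.32 = 5.98.
Reliability = 5.98 / 6.32 = 0.9462.

0.9462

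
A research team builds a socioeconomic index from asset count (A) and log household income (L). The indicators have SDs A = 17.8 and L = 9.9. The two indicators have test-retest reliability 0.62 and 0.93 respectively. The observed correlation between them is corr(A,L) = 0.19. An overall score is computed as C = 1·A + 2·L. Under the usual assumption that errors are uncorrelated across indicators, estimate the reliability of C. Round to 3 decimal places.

0.825

Var(C) = 17.8² + 2²·9.9² + 2·[2·17.8·9.9·0.19] = 708.88 + 133.927 = 842.807.
Under uncorrelated errors the observed covariances equal the true-score covariances, so only the own-variance terms attenuate.
True-score variance = [17.8²·0.62 + 2²·9.9²·0.93] + 133.927 = 561.038 + 133.927 = 694.965.
Reliability = 694.965 / 842.807 = 0.825.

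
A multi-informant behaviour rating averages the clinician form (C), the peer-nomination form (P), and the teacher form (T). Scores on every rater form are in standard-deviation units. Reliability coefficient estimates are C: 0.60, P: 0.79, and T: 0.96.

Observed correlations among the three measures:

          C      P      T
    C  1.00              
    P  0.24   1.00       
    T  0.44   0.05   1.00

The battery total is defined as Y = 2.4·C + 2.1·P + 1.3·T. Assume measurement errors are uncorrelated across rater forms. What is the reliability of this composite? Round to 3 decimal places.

0.809

Var(Y) = 2.4² + 2.1² + 1.3² + 2·[5.04·0.24 + 3.12·0.44 + 2.73·0.05] = 11.86 + 5.4378 = 17.2978.
Under uncorrelated errors the observed covariances equal the true-score covariances, so only the own-variance terms attenuate.
True-score variance = [2.4²·0.60 + 2.1²·0.79 + 1.3²·0.96] + 5.4378 = 8.5623 + 5.4378 = 14.0001.
Reliability = 14.0001 / 17.2978 = 0.809.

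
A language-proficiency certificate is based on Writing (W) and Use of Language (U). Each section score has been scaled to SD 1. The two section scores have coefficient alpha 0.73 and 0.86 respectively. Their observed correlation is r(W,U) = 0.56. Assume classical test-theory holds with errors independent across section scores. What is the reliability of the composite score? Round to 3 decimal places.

0.869

Var(W+U) = 2 + 2·[0.56] = 2 + 1.12 = 3.12.
Under uncorrelated errors the observed covariances equal the true-score covariances, so only the own-variance terms attenuate.
True-score variance = [0.73 + 0.86] + 1.12 = 1.59 + 1.12 = 2.71.
Reliability = 2.71 / 3.12 = 0.869.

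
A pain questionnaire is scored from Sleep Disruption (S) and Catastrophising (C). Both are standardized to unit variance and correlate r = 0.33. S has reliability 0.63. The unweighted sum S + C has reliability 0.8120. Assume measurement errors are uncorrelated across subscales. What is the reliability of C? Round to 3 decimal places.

0.870

Var(S+C) = 2 + 2·0.33 = 2.660.
True-score variance = ρ_S + ρ_C + 2·0.33, so 0.8120 = (0.63 + ρ_C + 0.66) / 2.660.
ρ_C = 0.8120·2.660 − 0.63 − 0.66 = 0.870.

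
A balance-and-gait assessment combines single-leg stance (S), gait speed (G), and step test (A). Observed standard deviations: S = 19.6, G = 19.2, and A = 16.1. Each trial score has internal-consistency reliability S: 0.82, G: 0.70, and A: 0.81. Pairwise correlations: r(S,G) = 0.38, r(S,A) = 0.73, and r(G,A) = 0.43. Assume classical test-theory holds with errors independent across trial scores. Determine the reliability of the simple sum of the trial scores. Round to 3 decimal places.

Var(S+G+A) = 19.6² + 19.2² + 16.1² + 2·[19.6·19.2·0.38 + 19.6·16.1·0.73 + 19.2·16.1·0.43] = 1012.01 + 1012.56 = 2024.57.
Under uncorrelated errors the observed covariances equal the true-score covariances, so only the own-variance terms attenuate.
True-score variance = [19.6²·0.82 + 19.2²·0.70 + 16.1²·0.81] + 1012.56 = 783.019 + 1012.56 = 1795.58.
Reliability = 1795.58 / 2024.57 = 0.887.

0.887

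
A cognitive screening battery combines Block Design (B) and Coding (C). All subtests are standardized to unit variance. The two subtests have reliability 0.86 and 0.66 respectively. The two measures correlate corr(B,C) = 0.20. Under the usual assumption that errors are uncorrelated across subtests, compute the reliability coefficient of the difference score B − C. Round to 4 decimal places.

Var(B−C) = 1 + 1 − 2·0.20 = 2 − 0.4 = 1.6.
Under uncorrelated errors the observed covariances equal the true-score covariances, so only the own-variance terms attenuate.
True-score variance = [0.86 + 0.66] − 0.4 = 1.52 − 0.4 = 1.12.
Reliability = 1.12 / 1.6 = 0.7000.

0.7000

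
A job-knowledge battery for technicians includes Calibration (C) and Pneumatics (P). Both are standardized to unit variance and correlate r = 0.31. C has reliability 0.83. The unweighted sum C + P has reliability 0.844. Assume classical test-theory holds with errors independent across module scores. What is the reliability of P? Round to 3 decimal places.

0.761

Var(C+P) = 2 + 2·0.31 = 2.620.
True-score variance = ρ_C + ρ_P + 2·0.31, so 0.844 = (0.83 + ρ_P + 0.62) / 2.620.
ρ_P = 0.844·2.620 − 0.83 − 0.62 = 0.761.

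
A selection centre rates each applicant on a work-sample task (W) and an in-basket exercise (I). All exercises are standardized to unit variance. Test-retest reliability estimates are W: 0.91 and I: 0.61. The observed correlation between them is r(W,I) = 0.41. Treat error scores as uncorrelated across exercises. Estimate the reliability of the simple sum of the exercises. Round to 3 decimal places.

Var(W+I) = 2 + 2·[0.41] = 2 + 0.82 = 2.82.
Because errors are independent across components, Cov(Tᵢ,Tⱼ) = Cov(Xᵢ,Xⱼ); the off-diagonal part of the true-score variance is the same as above.
True-score variance = [0.91 + 0.61] + 0.82 = 1.52 + 0.82 = 2.34.
Reliability = 2.34 / 2.82 = 0.830.

0.830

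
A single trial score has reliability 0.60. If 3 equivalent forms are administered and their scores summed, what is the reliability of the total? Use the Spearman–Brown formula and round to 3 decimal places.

0.818

ρ_k = kρ / (1 + (k−1)ρ) = 3·0.60 / (1 + 2·0.60) = 1.800 / 2.200 = 0.818.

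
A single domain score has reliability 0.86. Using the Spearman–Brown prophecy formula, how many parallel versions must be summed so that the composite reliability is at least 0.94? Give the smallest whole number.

k ≥ ρ*(1−ρ₁)/(ρ₁(1−ρ*)) = 0.94·0.14 / (0.86·0.06) = 2.550.
Smallest integer k = 3.

3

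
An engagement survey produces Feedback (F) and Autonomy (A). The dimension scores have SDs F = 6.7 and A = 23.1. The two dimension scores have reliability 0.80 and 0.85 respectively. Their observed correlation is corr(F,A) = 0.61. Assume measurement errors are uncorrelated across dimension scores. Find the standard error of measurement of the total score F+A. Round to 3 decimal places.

Var(total) = 578.5 + 188.819 = 767.319.
True-score variance = 489.48 + 188.819 = 678.3, so reliability = 0.8840.
Error variance = 767.319 − 678.3 = 89.0195; SEM = √89.0195 = 9.435.

9.435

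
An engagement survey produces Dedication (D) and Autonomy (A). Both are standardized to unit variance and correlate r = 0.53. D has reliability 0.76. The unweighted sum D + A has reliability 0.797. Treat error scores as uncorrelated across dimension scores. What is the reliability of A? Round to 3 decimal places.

0.619

Var(D+A) = 2 + 2·0.53 = 3.060.
True-score variance = ρ_D + ρ_A + 2·0.53, so 0.797 = (0.76 + ρ_A + 1.06) / 3.060.
ρ_A = 0.797·3.060 − 0.76 − 1.06 = 0.619.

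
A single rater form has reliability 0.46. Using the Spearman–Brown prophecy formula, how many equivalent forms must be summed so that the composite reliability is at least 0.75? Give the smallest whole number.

4

k ≥ ρ*(1−ρ₁)/(ρ₁(1−ρ*)) = 0.75·0.54 / (0.46·0.25) = 3.522.
Smallest integer k = 4.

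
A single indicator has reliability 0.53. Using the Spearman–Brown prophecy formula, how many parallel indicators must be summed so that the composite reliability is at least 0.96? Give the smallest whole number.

22

k ≥ ρ*(1−ρ₁)/(ρ₁(1−ρ*)) = 0.96·0.47 / (0.53·0.04) = 21.283.
Smallest integer k = 22.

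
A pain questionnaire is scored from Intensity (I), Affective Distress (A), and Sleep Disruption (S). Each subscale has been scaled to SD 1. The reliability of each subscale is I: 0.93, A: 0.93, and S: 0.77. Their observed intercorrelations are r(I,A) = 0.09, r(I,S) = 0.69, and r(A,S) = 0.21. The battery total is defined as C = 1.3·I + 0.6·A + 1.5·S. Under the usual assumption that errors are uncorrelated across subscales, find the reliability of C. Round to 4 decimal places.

Var(C) = 1.3² + 0.6² + 1.5² + 2·[0.78·0.09 + 1.95·0.69 + 0.9·0.21] = 4.3 + 3.2094 = 7.5094.
Under uncorrelated errors the observed covariances equal the true-score covariances, so only the own-variance terms attenuate.
True-score variance = [1.3²·0.93 + 0.6²·0.93 + 1.5²·0.77] + 3.2094 = 3.639 + 3.2094 = 6.8484.
Reliability = 6.8484 / 7.5094 = 0.9120.

0.9120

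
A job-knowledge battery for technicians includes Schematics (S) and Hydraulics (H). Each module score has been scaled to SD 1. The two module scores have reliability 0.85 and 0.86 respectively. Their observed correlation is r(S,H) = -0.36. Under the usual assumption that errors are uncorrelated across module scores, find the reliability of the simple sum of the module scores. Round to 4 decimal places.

Var(S+H) = 2 + 2·[(-0.36)] = 2 − 0.72 = 1.28.
With uncorrelated errors the cross-covariances are all true-score covariance, so they carry over unchanged; only the diagonal terms shrink to ρᵢσᵢ².
True-score variance = [0.85 + 0.86] − 0.72 = 1.71 − 0.72 = 0.99.
Reliability = 0.99 / 1.28 = 0.7734.

0.7734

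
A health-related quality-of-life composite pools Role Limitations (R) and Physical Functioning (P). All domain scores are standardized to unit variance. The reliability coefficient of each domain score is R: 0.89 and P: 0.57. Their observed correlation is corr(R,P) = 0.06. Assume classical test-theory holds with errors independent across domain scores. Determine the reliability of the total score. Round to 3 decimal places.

Var(R+P) = 2 + 2·[0.06] = 2 + 0.12 = 2.12.
Because errors are independent across components, Cov(Tᵢ,Tⱼ) = Cov(Xᵢ,Xⱼ); the off-diagonal part of the true-score variance is the same as above.
True-score variance = [0.89 + 0.57] + 0.12 = 1.46 + 0.12 = 1.58.
Reliability = 1.58 / 2.12 = 0.745.

0.745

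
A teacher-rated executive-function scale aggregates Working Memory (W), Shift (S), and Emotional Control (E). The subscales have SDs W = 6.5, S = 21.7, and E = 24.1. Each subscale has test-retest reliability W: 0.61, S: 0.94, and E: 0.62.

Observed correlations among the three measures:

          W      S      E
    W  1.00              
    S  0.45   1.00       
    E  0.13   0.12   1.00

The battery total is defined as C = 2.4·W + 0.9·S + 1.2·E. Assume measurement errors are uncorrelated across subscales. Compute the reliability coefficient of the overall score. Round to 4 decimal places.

0.7809

Var(C) = 2.4²·6.5² + 0.9²·21.7² + 1.2²·24.1² + 2·[2.16·6.5·21.7·0.45 + 2.88·6.5·24.1·0.13 + 1.08·21.7·24.1·0.12] = 1461.15 + 527.055 = 1988.2.
Under uncorrelated errors the observed covariances equal the true-score covariances, so only the own-variance terms attenuate.
True-score variance = [2.4²·6.5²·0.61 + 0.9²·21.7²·0.94 + 1.2²·24.1²·0.62] + 527.055 = 1025.53 + 527.055 = 1552.59.
Reliability = 1552.59 / 1988.2 = 0.7809.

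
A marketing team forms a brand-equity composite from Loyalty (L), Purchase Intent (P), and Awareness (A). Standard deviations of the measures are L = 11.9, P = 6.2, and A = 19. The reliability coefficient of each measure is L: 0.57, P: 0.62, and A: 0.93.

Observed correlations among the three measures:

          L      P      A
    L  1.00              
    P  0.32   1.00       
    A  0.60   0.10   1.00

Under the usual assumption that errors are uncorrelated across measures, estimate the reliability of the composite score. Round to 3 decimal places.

Var(L+P+A) = 11.9² + 6.2² + 19² + 2·[11.9·6.2·0.32 + 11.9·19·0.60 + 6.2·19·0.10] = 541.05 + 342.099 = 883.149.
Under uncorrelated errors the observed covariances equal the true-score covariances, so only the own-variance terms attenuate.
True-score variance = [11.9²·0.57 + 6.2²·0.62 + 19²·0.93] + 342.099 = 440.281 + 342.099 = 782.38.
Reliability = 782.38 / 883.149 = 0.886.

0.886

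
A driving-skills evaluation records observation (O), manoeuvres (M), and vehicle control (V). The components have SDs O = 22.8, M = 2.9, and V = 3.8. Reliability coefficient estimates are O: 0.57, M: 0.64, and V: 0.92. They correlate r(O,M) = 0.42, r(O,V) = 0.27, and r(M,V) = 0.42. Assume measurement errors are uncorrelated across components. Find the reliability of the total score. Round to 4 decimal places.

Var(O+M+V) = 22.8² + 2.9² + 3.8² + 2·[22.8·2.9·0.42 + 22.8·3.8·0.27 + 2.9·3.8·0.42] = 542.69 + 111.583 = 654.273.
With uncorrelated errors the cross-covariances are all true-score covariance, so they carry over unchanged; only the diagonal terms shrink to ρᵢσᵢ².
True-score variance = [22.8²·0.57 + 2.9²·0.64 + 3.8²·0.92] + 111.583 = 314.976 + 111.583 = 426.559.
Reliability = 426.559 / 654.273 = 0.6520.

0.6520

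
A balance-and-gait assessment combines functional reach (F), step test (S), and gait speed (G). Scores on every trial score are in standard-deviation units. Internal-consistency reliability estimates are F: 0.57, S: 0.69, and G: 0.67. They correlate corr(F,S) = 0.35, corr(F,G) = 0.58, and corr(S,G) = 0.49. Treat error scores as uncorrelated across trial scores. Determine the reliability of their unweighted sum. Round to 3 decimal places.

0.817

Var(F+S+G) = 3 + 2·[0.35 + 0.58 + 0.49] = 3 + 2.84 = 5.84.
Under uncorrelated errors the observed covariances equal the true-score covariances, so only the own-variance terms attenuate.
True-score variance = [0.57 + 0.69 + 0.67] + 2.84 = 1.93 + 2.84 = 4.77.
Reliability = 4.77 / 5.84 = 0.817.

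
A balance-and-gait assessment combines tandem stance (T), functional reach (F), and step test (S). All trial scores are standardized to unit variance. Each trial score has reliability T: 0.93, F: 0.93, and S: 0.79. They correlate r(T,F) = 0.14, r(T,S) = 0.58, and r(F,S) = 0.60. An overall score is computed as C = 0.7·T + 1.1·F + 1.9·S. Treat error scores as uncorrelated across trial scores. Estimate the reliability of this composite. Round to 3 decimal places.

0.908

Var(C) = 0.7² + 1.1² + 1.9² + 2·[0.77·0.14 + 1.33·0.58 + 2.09·0.60] = 5.31 + 4.2664 = 9.5764.
With uncorrelated errors the cross-covariances are all true-score covariance, so they carry over unchanged; only the diagonal terms shrink to ρᵢσᵢ².
True-score variance = [0.7²·0.93 + 1.1²·0.93 + 1.9²·0.79] + 4.2664 = 4.4329 + 4.2664 = 8.6993.
Reliability = 8.6993 / 9.5764 = 0.908.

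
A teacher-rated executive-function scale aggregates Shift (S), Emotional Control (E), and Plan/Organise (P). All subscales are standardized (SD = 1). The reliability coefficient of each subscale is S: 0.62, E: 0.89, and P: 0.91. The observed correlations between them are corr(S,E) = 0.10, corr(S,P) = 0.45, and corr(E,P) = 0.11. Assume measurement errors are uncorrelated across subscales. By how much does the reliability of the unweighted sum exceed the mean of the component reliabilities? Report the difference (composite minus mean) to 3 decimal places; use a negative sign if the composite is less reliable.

Var(sum) = 3 + 1.32 = 4.32; true-score variance = 2.42 + 1.32 = 3.74; composite reliability = 0.8657.
Mean component reliability = 0.8067.
Difference = 0.8657 − 0.8067 = 0.059.

0.059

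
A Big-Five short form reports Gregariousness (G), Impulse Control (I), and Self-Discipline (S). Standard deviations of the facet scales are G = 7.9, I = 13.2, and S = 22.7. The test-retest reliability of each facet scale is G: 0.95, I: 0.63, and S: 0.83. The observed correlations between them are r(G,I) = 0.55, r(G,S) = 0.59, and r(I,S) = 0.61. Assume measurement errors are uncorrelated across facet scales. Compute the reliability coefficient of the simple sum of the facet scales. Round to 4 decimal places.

0.8925

Var(G+I+S) = 7.9² + 13.2² + 22.7² + 2·[7.9·13.2·0.55 + 7.9·22.7·0.59 + 13.2·22.7·0.61] = 751.94 + 691.878 = 1443.82.
Because errors are independent across components, Cov(Tᵢ,Tⱼ) = Cov(Xᵢ,Xⱼ); the off-diagonal part of the true-score variance is the same as above.
True-score variance = [7.9²·0.95 + 13.2²·0.63 + 22.7²·0.83] + 691.878 = 596.751 + 691.878 = 1288.63.
Reliability = 1288.63 / 1443.82 = 0.8925.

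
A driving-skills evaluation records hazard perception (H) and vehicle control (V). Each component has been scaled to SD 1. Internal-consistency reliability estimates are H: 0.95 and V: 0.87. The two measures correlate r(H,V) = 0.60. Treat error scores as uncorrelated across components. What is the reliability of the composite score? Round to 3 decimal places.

Var(H+V) = 2 + 2·[0.60] = 2 + 1.2 = 3.2.
Because errors are independent across components, Cov(Tᵢ,Tⱼ) = Cov(Xᵢ,Xⱼ); the off-diagonal part of the true-score variance is the same as above.
True-score variance = [0.95 + 0.87] + 1.2 = 1.82 + 1.2 = 3.02.
Reliability = 3.02 / 3.2 = 0.944.

0.944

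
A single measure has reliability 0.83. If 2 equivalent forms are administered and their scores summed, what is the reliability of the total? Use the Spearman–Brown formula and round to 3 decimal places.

ρ_k = kρ / (1 + (k−1)ρ) = 2·0.83 / (1 + 1·0.83) = 1.660 / 1.830 = 0.907.

0.907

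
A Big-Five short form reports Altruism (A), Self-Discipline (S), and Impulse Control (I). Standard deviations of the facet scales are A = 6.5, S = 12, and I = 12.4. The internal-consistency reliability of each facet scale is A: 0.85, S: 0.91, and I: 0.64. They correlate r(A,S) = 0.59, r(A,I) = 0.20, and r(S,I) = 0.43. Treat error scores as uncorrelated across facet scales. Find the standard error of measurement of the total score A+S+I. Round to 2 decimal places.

Var(total) = 340.01 + 252.248 = 592.258.
True-score variance = 265.359 + 252.248 = 517.607, so reliability = 0.8740.
Error variance = 592.258 − 517.607 = 74.6511; SEM = √74.6511 = 8.64.

8.64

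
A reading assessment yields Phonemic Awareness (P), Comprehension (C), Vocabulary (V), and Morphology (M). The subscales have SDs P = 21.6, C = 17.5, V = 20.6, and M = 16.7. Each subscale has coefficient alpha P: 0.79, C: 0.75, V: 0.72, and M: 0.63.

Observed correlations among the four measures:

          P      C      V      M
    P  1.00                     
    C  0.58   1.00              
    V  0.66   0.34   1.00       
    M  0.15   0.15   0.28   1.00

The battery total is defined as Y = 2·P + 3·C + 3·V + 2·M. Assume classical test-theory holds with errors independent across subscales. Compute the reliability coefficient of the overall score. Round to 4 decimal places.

0.8721

Var(Y) = 2²·21.6² + 3²·17.5² + 3²·20.6² + 2²·16.7² + 2·[6·21.6·17.5·0.58 + 6·21.6·20.6·0.66 + 4·21.6·16.7·0.15 + 9·17.5·20.6·0.34 + 6·17.5·16.7·0.15 + 6·20.6·16.7·0.28] = 9557.29 + 10476 = 20033.3.
With uncorrelated errors the cross-covariances are all true-score covariance, so they carry over unchanged; only the diagonal terms shrink to ρᵢσᵢ².
True-score variance = [2²·21.6²·0.79 + 3²·17.5²·0.75 + 3²·20.6²·0.72 + 2²·16.7²·0.63] + 10476 = 6994.17 + 10476 = 17470.2.
Reliability = 17470.2 / 20033.3 = 0.8721.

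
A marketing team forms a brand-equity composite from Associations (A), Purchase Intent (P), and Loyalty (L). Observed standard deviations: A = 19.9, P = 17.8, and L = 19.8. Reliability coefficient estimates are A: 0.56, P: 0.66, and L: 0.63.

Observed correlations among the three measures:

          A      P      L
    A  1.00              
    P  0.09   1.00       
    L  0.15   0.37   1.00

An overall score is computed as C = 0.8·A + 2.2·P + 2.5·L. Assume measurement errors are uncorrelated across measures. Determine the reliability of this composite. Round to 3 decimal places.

0.744

Var(C) = 0.8²·19.9² + 2.2²·17.8² + 2.5²·19.8² + 2·[1.76·19.9·17.8·0.09 + 2·19.9·19.8·0.15 + 5.5·17.8·19.8·0.37] = 4237.2 + 1783.06 = 6020.26.
Under uncorrelated errors the observed covariances equal the true-score covariances, so only the own-variance terms attenuate.
True-score variance = [0.8²·19.9²·0.56 + 2.2²·17.8²·0.66 + 2.5²·19.8²·0.63] + 1783.06 = 2697.7 + 1783.06 = 4480.76.
Reliability = 4480.76 / 6020.26 = 0.744.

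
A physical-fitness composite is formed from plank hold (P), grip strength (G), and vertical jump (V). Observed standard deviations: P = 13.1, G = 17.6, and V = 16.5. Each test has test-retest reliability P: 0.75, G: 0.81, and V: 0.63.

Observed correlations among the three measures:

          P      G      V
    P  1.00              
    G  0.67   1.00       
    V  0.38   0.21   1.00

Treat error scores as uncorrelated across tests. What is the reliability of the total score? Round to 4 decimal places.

Var(P+G+V) = 13.1² + 17.6² + 16.5² + 2·[13.1·17.6·0.67 + 13.1·16.5·0.38 + 17.6·16.5·0.21] = 753.62 + 595.192 = 1348.81.
Under uncorrelated errors the observed covariances equal the true-score covariances, so only the own-variance terms attenuate.
True-score variance = [13.1²·0.75 + 17.6²·0.81 + 16.5²·0.63] + 595.192 = 551.131 + 595.192 = 1146.32.
Reliability = 1146.32 / 1348.81 = 0.8499.

0.8499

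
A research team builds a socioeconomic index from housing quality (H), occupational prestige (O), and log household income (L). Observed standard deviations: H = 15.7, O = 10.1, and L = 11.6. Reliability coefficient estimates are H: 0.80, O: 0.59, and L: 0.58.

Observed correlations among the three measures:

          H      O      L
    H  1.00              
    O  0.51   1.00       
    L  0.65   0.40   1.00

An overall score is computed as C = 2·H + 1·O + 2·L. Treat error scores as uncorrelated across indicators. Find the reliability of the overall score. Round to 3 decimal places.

0.849

Var(C) = 2²·15.7² + 10.1² + 2²·11.6² + 2·[2·15.7·10.1·0.51 + 4·15.7·11.6·0.65 + 2·10.1·11.6·0.40] = 1626.21 + 1457.96 = 3084.17.
With uncorrelated errors the cross-covariances are all true-score covariance, so they carry over unchanged; only the diagonal terms shrink to ρᵢσᵢ².
True-score variance = [2²·15.7²·0.80 + 10.1²·0.59 + 2²·11.6²·0.58] + 1457.96 = 1161.13 + 1457.96 = 2619.1.
Reliability = 2619.1 / 3084.17 = 0.849.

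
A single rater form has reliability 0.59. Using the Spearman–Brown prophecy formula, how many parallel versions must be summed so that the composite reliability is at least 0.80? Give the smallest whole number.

3

k ≥ ρ*(1−ρ₁)/(ρ₁(1−ρ*)) = 0.80·0.41 / (0.59·0.20) = 2.780.
Smallest integer k = 3.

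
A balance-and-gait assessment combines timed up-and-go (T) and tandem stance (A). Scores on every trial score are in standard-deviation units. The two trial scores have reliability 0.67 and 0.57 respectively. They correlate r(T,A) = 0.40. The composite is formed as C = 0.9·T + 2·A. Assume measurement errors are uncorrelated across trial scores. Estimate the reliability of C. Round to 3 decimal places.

Var(C) = 0.9² + 2² + 2·[1.8·0.40] = 4.81 + 1.44 = 6.25.
Because errors are independent across components, Cov(Tᵢ,Tⱼ) = Cov(Xᵢ,Xⱼ); the off-diagonal part of the true-score variance is the same as above.
True-score variance = [0.9²·0.67 + 2²·0.57] + 1.44 = 2.8227 + 1.44 = 4.2627.
Reliability = 4.2627 / 6.25 = 0.682.

0.682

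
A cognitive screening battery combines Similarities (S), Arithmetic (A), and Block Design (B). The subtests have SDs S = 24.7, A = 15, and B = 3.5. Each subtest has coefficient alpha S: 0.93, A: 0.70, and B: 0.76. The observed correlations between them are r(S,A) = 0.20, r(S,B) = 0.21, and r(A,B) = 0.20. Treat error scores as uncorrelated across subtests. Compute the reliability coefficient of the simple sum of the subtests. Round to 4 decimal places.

Var(S+A+B) = 24.7² + 15² + 3.5² + 2·[24.7·15·0.20 + 24.7·3.5·0.21 + 15·3.5·0.20] = 847.34 + 205.509 = 1052.85.
Under uncorrelated errors the observed covariances equal the true-score covariances, so only the own-variance terms attenuate.
True-score variance = [24.7²·0.93 + 15²·0.70 + 3.5²·0.76] + 205.509 = 734.194 + 205.509 = 939.703.
Reliability = 939.703 / 1052.85 = 0.8925.

0.8925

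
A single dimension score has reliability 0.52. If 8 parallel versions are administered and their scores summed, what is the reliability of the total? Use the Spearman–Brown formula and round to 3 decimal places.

0.897

ρ_k = kρ / (1 + (k−1)ρ) = 8·0.52 / (1 + 7·0.52) = 4.160 / 4.640 = 0.897.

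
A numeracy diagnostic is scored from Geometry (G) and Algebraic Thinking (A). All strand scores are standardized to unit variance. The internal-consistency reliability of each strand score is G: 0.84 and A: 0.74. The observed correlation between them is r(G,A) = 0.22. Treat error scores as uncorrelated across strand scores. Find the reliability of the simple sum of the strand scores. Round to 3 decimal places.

0.828

Var(G+A) = 2 + 2·[0.22] = 2 + 0.44 = 2.44.
With uncorrelated errors the cross-covariances are all true-score covariance, so they carry over unchanged; only the diagonal terms shrink to ρᵢσᵢ².
True-score variance = [0.84 + 0.74] + 0.44 = 1.58 + 0.44 = 2.02.
Reliability = 2.02 / 2.44 = 0.828.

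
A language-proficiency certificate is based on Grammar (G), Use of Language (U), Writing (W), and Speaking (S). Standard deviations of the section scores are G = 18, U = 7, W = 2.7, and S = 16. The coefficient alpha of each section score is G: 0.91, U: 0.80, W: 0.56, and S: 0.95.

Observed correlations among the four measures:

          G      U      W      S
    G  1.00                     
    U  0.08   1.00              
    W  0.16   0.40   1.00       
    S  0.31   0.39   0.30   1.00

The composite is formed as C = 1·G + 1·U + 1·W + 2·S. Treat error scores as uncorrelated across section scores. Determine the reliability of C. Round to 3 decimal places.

Var(C) = 18² + 7² + 2.7² + 2²·16² + 2·[18·7·0.08 + 18·2.7·0.16 + 2·18·16·0.31 + 7·2.7·0.40 + 2·7·16·0.39 + 2·2.7·16·0.30] = 1404.29 + 634.512 = 2038.8.
Under uncorrelated errors the observed covariances equal the true-score covariances, so only the own-variance terms attenuate.
True-score variance = [18²·0.91 + 7²·0.80 + 2.7²·0.56 + 2²·16²·0.95] + 634.512 = 1310.92 + 634.512 = 1945.43.
Reliability = 1945.43 / 2038.8 = 0.954.

0.954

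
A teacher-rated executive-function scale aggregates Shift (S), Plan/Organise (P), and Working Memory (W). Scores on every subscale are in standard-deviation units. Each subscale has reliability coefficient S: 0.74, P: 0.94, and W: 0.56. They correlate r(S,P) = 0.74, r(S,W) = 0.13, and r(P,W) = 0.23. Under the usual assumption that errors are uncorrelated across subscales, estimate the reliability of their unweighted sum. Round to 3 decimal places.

Var(S+P+W) = 3 + 2·[0.74 + 0.13 + 0.23] = 3 + 2.2 = 5.2.
With uncorrelated errors the cross-covariances are all true-score covariance, so they carry over unchanged; only the diagonal terms shrink to ρᵢσᵢ².
True-score variance = [0.74 + 0.94 + 0.56] + 2.2 = 2.24 + 2.2 = 4.44.
Reliability = 4.44 / 5.2 = 0.854.

0.854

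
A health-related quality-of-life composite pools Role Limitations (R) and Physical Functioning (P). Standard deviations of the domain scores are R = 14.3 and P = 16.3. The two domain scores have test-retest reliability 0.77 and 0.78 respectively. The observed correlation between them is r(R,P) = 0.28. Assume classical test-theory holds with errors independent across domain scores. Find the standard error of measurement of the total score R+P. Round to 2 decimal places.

Var(total) = 470.18 + 130.53 = 600.71.
True-score variance = 364.696 + 130.53 = 495.226, so reliability = 0.8244.
Error variance = 600.71 − 495.226 = 105.484; SEM = √105.484 = 10.27.

10.27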